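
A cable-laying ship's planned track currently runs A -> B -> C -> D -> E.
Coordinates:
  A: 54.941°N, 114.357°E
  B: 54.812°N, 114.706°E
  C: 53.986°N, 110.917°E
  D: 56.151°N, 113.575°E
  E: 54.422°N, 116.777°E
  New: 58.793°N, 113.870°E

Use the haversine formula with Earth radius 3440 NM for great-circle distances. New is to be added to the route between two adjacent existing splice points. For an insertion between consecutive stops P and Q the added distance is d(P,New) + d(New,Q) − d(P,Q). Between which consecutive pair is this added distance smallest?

Added distance for inserting New between each consecutive pair:
A–B: 458.1 NM
B–C: 404.0 NM
C–D: 304.8 NM
D–E: 287.5 NM
Smallest added distance is 287.5 NM, inserting between D and E.

between D and E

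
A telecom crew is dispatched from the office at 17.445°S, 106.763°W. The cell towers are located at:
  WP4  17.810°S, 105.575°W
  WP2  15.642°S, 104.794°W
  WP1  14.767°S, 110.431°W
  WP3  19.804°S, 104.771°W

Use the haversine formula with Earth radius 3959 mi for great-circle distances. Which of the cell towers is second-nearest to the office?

WP2

Distance to each, sorted:
WP4: 82.2 mi
WP2: 180.4 mi
WP3: 208.8 mi
WP1: 305.8 mi
The second-nearest is WP2 at 180.4 mi.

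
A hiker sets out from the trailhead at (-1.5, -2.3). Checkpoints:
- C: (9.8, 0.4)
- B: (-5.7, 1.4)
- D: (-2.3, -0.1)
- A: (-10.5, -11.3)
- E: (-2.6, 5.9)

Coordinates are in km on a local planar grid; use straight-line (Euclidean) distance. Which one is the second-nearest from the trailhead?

Distances from the trailhead ((-1.5, -2.3)):
D: 2.3 km
B: 5.6 km
E: 8.3 km
C: 11.6 km
A: 12.7 km
The second-nearest is B at 5.6 km.

B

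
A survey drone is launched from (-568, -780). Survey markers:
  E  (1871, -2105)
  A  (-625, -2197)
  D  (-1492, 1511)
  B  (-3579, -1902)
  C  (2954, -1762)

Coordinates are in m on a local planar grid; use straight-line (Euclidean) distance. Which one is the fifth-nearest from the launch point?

C

Distances from the launch point ((-568, -780)):
A: 1418.1 m
D: 2470.3 m
E: 2775.7 m
B: 3213.3 m
C: 3656.3 m
The fifth-nearest is C at 3656.3 m.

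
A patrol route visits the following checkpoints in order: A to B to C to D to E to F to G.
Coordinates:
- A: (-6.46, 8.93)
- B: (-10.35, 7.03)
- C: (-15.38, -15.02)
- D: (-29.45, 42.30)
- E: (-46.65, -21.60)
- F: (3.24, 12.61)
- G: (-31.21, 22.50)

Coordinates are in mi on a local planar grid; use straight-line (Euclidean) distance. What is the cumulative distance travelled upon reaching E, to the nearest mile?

Leg distances:
A→B: 4.3 mi  (cumulative 4.3 mi)
B→C: 22.6 mi  (cumulative 26.9 mi)
C→D: 59.0 mi  (cumulative 86.0 mi)
D→E: 66.2 mi  (cumulative 152.1 mi)
Cumulative distance at E ≈ 152 mi.

152 mi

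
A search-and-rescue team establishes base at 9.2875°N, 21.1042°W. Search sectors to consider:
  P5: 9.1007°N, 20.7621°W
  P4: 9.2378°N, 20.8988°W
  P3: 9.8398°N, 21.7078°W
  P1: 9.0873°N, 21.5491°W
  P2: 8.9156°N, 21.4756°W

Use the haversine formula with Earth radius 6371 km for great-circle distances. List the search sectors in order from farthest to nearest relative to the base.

Computing each great-circle distance from 9.2875°N, 21.1042°W:
P3 9.8398°N, 21.7078°W: 90.3 km
P2 8.9156°N, 21.4756°W: 58.1 km
P1 9.0873°N, 21.5491°W: 53.7 km
P5 9.1007°N, 20.7621°W: 42.9 km
P4 9.2378°N, 20.8988°W: 23.2 km

P3, P2, P1, P5, P4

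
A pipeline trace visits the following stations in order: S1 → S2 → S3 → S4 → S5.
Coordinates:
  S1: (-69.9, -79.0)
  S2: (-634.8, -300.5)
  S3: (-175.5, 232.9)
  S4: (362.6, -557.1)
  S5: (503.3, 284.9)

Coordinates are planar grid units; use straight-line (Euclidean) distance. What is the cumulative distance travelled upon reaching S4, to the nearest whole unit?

Leg distances:
S1→S2: 606.8  (cumulative 606.8)
S2→S3: 703.9  (cumulative 1310.7)
S3→S4: 955.9  (cumulative 2266.5)
Cumulative distance at S4 ≈ 2267.

2267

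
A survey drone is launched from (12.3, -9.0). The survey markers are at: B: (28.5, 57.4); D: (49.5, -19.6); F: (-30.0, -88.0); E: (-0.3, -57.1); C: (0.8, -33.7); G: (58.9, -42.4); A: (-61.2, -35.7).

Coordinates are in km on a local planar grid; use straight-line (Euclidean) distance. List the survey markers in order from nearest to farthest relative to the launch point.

C, D, E, G, B, A, F

Distance from the launch point at (12.3, -9.0) to each:
C (0.8, -33.7): 27.2 km
D (49.5, -19.6): 38.7 km
E (-0.3, -57.1): 49.7 km
G (58.9, -42.4): 57.3 km
B (28.5, 57.4): 68.3 km
A (-61.2, -35.7): 78.2 km
F (-30.0, -88.0): 89.6 km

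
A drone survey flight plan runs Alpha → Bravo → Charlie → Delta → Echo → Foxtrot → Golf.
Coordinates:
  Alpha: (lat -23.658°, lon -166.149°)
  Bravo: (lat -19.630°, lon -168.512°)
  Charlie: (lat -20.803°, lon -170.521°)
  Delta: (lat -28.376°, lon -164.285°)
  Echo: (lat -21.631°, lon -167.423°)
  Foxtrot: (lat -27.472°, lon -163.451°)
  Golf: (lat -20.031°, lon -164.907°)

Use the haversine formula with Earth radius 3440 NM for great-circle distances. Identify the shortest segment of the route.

Leg distances:
Alpha→Bravo: 275.4 NM
Bravo→Charlie: 133.3 NM
Charlie→Delta: 567.8 NM
Delta→Echo: 439.4 NM
Echo→Foxtrot: 412.3 NM
Foxtrot→Golf: 453.8 NM
The shortest leg is Bravo–Charlie at 133.3 NM.

Bravo–Charlie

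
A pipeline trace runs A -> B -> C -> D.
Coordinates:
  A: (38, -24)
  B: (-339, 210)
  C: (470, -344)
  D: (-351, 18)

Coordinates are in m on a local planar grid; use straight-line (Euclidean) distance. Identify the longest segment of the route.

B–C

Leg distances:
A→B: 443.7 m
B→C: 980.5 m
C→D: 897.3 m
The longest leg is B–C at 980.5 m.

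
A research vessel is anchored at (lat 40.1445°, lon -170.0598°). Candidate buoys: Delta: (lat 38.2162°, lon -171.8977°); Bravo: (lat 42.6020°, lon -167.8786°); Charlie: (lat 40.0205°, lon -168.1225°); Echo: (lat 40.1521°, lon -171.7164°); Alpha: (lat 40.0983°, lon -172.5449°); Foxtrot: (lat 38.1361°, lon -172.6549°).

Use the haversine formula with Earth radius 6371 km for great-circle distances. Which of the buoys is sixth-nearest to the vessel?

Bravo

Distances from the vessel ((lat 40.1445°, lon -170.0598°)):
Echo: 140.8 km
Charlie: 165.4 km
Alpha: 211.4 km
Delta: 266.6 km
Foxtrot: 316.1 km
Bravo: 328.3 km
The sixth-nearest is Bravo at 328.3 km.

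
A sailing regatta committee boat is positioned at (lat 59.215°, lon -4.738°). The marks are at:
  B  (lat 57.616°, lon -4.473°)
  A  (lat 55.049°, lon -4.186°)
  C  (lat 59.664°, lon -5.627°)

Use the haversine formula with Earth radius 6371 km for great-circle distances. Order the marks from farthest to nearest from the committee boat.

A, B, C

Computing each great-circle distance from (lat 59.215°, lon -4.738°):
A (lat 55.049°, lon -4.186°): 464.4 km
B (lat 57.616°, lon -4.473°): 178.5 km
C (lat 59.664°, lon -5.627°): 70.8 km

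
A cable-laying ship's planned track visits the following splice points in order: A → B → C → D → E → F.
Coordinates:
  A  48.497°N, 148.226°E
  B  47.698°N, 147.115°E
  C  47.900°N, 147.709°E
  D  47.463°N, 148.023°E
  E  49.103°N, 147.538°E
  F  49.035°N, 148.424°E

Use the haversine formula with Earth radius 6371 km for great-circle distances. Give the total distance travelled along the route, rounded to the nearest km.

476 km

Leg distances:
A→B: 121.2 km  (cumulative 121.2 km)
B→C: 49.7 km  (cumulative 171.0 km)
C→D: 54.0 km  (cumulative 225.0 km)
D→E: 185.9 km  (cumulative 410.8 km)
E→F: 65.0 km  (cumulative 475.8 km)
Total route length ≈ 476 km.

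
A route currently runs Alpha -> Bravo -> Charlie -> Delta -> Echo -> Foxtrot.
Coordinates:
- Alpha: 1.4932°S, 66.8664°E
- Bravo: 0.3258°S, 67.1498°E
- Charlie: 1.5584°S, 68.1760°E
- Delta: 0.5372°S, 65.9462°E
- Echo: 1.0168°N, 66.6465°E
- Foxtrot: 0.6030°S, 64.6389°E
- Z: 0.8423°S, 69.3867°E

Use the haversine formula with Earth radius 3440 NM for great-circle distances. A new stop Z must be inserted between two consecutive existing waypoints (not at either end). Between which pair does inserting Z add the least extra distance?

Added distance for inserting Z between each consecutive pair:
Alpha–Bravo: 222.0 NM
Bravo–Charlie: 126.0 NM
Charlie–Delta: 144.6 NM
Delta–Echo: 303.8 NM
Echo–Foxtrot: 329.3 NM
Smallest added distance is 126.0 NM, inserting between Bravo and Charlie.

between Bravo and Charlie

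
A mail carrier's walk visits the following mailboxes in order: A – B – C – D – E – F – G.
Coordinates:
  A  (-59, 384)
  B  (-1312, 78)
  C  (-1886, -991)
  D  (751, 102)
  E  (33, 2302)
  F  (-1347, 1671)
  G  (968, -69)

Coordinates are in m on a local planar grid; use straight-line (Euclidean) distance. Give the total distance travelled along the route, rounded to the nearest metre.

Leg distances:
A→B: 1289.8 m  (cumulative 1289.8 m)
B→C: 1213.4 m  (cumulative 2503.2 m)
C→D: 2854.5 m  (cumulative 5357.7 m)
D→E: 2314.2 m  (cumulative 7671.9 m)
E→F: 1517.4 m  (cumulative 9189.3 m)
F→G: 2896.0 m  (cumulative 12085.3 m)
Total route length ≈ 12085 m.

12085 m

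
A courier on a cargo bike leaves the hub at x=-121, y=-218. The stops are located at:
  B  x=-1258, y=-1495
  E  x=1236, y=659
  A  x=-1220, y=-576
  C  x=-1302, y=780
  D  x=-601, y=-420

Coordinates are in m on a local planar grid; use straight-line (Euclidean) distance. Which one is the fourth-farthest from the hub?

Distance to each, sorted:
B: 1709.8 m
E: 1615.7 m
C: 1546.2 m
A: 1155.8 m
D: 520.8 m
The fourth-farthest is A at 1155.8 m.

A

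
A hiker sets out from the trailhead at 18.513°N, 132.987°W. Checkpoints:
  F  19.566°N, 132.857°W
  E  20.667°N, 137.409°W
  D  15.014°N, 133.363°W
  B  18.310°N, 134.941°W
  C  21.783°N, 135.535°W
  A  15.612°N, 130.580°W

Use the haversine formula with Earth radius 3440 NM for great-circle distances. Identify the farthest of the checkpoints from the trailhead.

E

Distance to each, sorted:
E: 281.6 NM
C: 243.2 NM
A: 222.3 NM
D: 211.2 NM
B: 112.0 NM
F: 63.7 NM
The farthest is E at 281.6 NM.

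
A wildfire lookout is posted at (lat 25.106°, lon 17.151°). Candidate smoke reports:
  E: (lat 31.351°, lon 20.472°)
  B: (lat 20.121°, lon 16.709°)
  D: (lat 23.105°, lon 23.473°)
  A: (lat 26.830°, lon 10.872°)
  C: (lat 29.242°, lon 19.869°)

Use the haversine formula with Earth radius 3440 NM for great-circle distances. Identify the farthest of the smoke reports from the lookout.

E

Distances from the lookout ((lat 25.106°, lon 17.151°)):
E: 414.0 NM
D: 366.7 NM
A: 354.3 NM
B: 300.3 NM
C: 287.6 NM
The farthest is E at 414.0 NM.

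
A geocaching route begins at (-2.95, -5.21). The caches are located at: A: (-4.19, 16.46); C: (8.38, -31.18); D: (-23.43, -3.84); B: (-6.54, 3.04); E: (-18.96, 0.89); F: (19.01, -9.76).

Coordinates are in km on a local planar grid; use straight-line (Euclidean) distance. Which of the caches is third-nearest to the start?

Distance to each, sorted:
B: 9.0 km
E: 17.1 km
D: 20.5 km
A: 21.7 km
F: 22.4 km
C: 28.3 km
The third-nearest is D at 20.5 km.

D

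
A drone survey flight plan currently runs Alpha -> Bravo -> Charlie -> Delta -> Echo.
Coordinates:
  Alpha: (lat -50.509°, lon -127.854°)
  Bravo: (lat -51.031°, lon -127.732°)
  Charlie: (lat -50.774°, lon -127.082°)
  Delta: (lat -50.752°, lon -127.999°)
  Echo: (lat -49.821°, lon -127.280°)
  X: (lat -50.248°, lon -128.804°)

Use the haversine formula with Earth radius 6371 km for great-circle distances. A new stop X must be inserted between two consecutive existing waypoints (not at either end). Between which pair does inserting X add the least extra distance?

between Delta and Echo

Added distance for inserting X between each consecutive pair:
Alpha–Bravo: 130.0 km
Bravo–Charlie: 196.6 km
Charlie–Delta: 150.4 km
Delta–Echo: 83.2 km
Smallest added distance is 83.2 km, inserting between Delta and Echo.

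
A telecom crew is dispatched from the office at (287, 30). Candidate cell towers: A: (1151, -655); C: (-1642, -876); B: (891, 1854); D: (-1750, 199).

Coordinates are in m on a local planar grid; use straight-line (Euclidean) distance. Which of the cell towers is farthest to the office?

C

Distances from the office ((287, 30)):
C: 2131.2 m
D: 2044.0 m
B: 1921.4 m
A: 1102.6 m
The farthest is C at 2131.2 m.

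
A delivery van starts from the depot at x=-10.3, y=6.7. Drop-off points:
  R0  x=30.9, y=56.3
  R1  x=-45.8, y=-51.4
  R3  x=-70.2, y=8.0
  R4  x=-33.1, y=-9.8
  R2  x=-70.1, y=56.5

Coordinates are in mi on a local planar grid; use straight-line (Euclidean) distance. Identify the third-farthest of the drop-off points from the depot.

Distances from the depot (x=-10.3, y=6.7):
R2: 77.8 mi
R1: 68.1 mi
R0: 64.5 mi
R3: 59.9 mi
R4: 28.1 mi
The third-farthest is R0 at 64.5 mi.

R0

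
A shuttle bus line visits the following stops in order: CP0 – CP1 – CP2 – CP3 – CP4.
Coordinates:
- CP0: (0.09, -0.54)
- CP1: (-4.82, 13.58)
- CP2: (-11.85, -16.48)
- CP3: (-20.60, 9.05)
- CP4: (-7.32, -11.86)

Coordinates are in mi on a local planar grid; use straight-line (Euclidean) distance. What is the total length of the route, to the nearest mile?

98 mi

Leg distances:
CP0→CP1: 14.9 mi  (cumulative 14.9 mi)
CP1→CP2: 30.9 mi  (cumulative 45.8 mi)
CP2→CP3: 27.0 mi  (cumulative 72.8 mi)
CP3→CP4: 24.8 mi  (cumulative 97.6 mi)
Total route length ≈ 98 mi.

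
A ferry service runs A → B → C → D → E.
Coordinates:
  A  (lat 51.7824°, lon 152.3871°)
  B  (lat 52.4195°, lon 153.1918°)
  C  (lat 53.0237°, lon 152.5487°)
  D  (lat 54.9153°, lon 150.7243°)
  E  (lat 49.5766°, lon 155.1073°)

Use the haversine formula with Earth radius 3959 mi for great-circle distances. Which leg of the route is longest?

D–E

Leg distances:
A→B: 55.7 mi
B→C: 49.7 mi
C→D: 150.3 mi
D→E: 412.7 mi
The longest leg is D–E at 412.7 mi.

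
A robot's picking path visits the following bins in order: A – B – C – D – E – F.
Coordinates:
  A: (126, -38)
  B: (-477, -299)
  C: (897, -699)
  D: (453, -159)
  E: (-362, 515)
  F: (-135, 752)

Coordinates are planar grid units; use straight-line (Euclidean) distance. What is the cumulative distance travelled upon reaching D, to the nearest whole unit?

Leg distances:
A→B: 657.1  (cumulative 657.1)
B→C: 1431.0  (cumulative 2088.1)
C→D: 699.1  (cumulative 2787.2)
Cumulative distance at D ≈ 2787.

2787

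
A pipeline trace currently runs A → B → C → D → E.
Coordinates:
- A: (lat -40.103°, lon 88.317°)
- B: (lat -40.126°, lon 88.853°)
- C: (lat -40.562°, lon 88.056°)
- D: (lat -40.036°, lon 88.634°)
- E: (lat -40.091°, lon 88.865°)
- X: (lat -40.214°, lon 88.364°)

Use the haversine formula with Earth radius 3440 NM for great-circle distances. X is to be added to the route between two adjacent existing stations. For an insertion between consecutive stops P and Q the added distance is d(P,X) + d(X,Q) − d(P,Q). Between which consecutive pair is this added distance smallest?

between C and D

Added distance for inserting X between each consecutive pair:
A–B: 5.4 NM
B–C: 3.4 NM
C–D: 0.4 NM
D–E: 29.4 NM
Smallest added distance is 0.4 NM, inserting between C and D.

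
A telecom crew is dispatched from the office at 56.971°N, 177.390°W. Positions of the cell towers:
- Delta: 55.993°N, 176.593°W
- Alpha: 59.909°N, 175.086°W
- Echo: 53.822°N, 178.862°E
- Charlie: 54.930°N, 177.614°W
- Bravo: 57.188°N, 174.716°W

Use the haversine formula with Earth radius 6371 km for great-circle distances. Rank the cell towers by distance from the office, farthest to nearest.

Computing each great-circle distance from 56.971°N, 177.390°W:
Echo 53.822°N, 178.862°E: 422.5 km
Alpha 59.909°N, 175.086°W: 353.1 km
Charlie 54.930°N, 177.614°W: 227.4 km
Bravo 57.188°N, 174.716°W: 163.4 km
Delta 55.993°N, 176.593°W: 119.3 km

Echo, Alpha, Charlie, Bravo, Delta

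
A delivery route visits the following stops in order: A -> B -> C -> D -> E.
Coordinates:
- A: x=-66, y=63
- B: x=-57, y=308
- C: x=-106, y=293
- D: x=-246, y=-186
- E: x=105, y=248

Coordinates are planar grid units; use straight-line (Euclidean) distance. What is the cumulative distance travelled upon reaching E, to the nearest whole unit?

1354

Leg distances:
A→B: 245.2  (cumulative 245.2)
B→C: 51.2  (cumulative 296.4)
C→D: 499.0  (cumulative 795.4)
D→E: 558.2  (cumulative 1353.6)
Cumulative distance at E ≈ 1354.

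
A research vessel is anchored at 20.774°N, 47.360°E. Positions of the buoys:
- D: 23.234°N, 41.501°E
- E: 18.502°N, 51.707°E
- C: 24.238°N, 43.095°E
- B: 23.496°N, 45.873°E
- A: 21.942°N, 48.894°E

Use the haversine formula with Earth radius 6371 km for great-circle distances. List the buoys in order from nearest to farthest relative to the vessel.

Computing each great-circle distance from 20.774°N, 47.360°E:
A 21.942°N, 48.894°E: 205.2 km
B 23.496°N, 45.873°E: 339.2 km
E 18.502°N, 51.707°E: 520.6 km
C 24.238°N, 43.095°E: 583.3 km
D 23.234°N, 41.501°E: 663.0 km

A, B, E, C, D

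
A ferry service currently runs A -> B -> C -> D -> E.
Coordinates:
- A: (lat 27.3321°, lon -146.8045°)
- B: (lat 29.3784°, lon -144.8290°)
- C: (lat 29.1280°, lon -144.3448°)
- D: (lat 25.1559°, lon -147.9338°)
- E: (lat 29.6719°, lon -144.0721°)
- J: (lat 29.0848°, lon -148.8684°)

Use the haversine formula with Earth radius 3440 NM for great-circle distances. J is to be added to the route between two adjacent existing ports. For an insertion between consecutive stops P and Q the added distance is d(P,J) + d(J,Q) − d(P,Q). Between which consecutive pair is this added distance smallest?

between D and E

Added distance for inserting J between each consecutive pair:
A–B: 202.8 NM
B–C: 420.2 NM
C–D: 172.4 NM
D–E: 154.1 NM
Smallest added distance is 154.1 NM, inserting between D and E.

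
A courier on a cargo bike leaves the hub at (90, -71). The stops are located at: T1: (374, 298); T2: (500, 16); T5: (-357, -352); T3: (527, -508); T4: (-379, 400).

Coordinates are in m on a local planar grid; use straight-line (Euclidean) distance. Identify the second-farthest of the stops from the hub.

T3

Distances from the hub ((90, -71)):
T4: 664.7 m
T3: 618.0 m
T5: 528.0 m
T1: 465.6 m
T2: 419.1 m
The second-farthest is T3 at 618.0 m.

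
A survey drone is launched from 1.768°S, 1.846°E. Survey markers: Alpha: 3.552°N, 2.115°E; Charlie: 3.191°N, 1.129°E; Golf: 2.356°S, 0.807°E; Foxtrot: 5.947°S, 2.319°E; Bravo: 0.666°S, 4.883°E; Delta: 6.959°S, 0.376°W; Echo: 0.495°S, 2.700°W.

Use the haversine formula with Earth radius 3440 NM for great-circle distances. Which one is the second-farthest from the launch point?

Distances from the launch point (1.768°S, 1.846°E):
Delta: 338.8 NM
Alpha: 319.8 NM
Charlie: 300.8 NM
Echo: 283.4 NM
Foxtrot: 252.5 NM
Bravo: 193.9 NM
Golf: 71.6 NM
The second-farthest is Alpha at 319.8 NM.

Alpha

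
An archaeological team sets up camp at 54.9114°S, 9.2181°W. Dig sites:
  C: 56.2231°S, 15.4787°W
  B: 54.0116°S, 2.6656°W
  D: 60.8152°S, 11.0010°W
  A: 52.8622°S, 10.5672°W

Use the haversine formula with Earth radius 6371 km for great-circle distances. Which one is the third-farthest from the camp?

Distance to each, sorted:
D: 664.8 km
B: 435.0 km
C: 419.6 km
A: 244.4 km
The third-farthest is C at 419.6 km.

C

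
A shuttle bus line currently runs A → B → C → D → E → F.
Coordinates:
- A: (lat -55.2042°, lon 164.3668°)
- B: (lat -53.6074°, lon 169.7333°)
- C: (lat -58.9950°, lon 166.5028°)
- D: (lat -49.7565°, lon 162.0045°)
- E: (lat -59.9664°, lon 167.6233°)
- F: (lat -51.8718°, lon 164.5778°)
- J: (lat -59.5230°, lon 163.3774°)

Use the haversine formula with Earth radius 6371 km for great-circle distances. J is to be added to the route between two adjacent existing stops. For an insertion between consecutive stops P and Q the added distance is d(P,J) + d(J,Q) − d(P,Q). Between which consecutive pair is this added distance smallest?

between D and E

Added distance for inserting J between each consecutive pair:
A–B: 857.6 km
B–C: 319.5 km
C–D: 209.4 km
D–E: 142.6 km
E–F: 177.3 km
Smallest added distance is 142.6 km, inserting between D and E.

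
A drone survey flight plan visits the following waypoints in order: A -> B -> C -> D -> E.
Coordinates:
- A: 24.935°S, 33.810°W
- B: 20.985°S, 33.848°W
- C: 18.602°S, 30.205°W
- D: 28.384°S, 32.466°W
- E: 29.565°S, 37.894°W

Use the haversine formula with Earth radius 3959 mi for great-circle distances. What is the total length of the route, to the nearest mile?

Leg distances:
A→B: 272.9 mi  (cumulative 272.9 mi)
B→C: 288.4 mi  (cumulative 561.4 mi)
C→D: 690.9 mi  (cumulative 1252.3 mi)
D→E: 338.1 mi  (cumulative 1590.3 mi)
Total route length ≈ 1590 mi.

1590 mi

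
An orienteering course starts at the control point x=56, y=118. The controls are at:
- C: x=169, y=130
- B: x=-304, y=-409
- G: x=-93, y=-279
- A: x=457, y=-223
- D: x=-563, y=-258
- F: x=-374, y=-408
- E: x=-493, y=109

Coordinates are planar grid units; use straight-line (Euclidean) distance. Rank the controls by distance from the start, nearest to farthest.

C, G, A, E, B, F, D

Distances from the start:
C x=169, y=130: 113.6
G x=-93, y=-279: 424.0
A x=457, y=-223: 526.4
E x=-493, y=109: 549.1
B x=-304, y=-409: 638.2
F x=-374, y=-408: 679.4
D x=-563, y=-258: 724.2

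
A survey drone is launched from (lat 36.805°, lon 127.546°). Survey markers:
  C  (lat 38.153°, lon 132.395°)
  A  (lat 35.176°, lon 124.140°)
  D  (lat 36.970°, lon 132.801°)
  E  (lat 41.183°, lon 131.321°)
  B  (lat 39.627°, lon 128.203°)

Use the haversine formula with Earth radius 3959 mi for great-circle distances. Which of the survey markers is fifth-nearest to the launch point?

Distances from the launch point ((lat 36.805°, lon 127.546°)):
B: 198.2 mi
A: 221.2 mi
C: 281.7 mi
D: 290.6 mi
E: 364.1 mi
The fifth-nearest is E at 364.1 mi.

E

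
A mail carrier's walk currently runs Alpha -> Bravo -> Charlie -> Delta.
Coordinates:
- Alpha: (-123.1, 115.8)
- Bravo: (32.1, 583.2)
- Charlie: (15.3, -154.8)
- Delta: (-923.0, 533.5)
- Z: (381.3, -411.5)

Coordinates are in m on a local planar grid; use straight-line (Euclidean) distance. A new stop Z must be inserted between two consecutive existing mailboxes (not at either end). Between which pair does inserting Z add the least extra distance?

between Bravo and Charlie

Added distance for inserting Z between each consecutive pair:
Alpha–Bravo: 1291.4 m
Bravo–Charlie: 763.1 m
Charlie–Delta: 894.0 m
Smallest added distance is 763.1 m, inserting between Bravo and Charlie.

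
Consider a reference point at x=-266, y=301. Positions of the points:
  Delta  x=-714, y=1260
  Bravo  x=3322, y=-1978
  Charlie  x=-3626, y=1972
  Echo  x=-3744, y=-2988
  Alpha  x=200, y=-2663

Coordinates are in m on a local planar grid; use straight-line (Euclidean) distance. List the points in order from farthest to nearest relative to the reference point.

Echo, Bravo, Charlie, Alpha, Delta

Distance from the reference point at x=-266, y=301 to each:
Echo x=-3744, y=-2988: 4786.9 m
Bravo x=3322, y=-1978: 4250.6 m
Charlie x=-3626, y=1972: 3752.6 m
Alpha x=200, y=-2663: 3000.4 m
Delta x=-714, y=1260: 1058.5 m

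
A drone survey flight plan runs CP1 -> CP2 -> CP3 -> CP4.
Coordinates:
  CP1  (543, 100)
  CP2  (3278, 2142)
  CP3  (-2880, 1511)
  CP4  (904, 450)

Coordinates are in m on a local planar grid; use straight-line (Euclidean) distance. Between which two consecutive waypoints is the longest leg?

Leg distances:
CP1→CP2: 3413.2 m
CP2→CP3: 6190.2 m
CP3→CP4: 3929.9 m
The longest leg is CP2–CP3 at 6190.2 m.

CP2–CP3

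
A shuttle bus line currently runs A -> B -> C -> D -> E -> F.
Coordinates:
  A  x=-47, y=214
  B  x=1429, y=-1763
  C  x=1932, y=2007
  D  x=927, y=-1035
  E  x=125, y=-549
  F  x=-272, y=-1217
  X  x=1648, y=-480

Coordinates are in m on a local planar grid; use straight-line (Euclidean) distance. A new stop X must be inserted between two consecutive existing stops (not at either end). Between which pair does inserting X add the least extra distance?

Added distance for inserting X between each consecutive pair:
A–B: 665.9 m
B–C: 1.3 m
C–D: 209.3 m
D–E: 1496.7 m
E–F: 2804.1 m
Smallest added distance is 1.3 m, inserting between B and C.

between B and C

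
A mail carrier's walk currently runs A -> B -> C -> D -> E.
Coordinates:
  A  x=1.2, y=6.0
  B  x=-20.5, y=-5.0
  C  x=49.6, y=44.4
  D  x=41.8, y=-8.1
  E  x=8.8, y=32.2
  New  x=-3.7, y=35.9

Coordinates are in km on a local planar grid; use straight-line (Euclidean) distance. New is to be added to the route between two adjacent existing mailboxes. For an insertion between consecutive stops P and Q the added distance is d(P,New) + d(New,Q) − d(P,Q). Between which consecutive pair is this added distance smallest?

Added distance for inserting New between each consecutive pair:
A–B: 50.2 km
B–C: 12.4 km
C–D: 64.2 km
D–E: 24.2 km
Smallest added distance is 12.4 km, inserting between B and C.

between B and C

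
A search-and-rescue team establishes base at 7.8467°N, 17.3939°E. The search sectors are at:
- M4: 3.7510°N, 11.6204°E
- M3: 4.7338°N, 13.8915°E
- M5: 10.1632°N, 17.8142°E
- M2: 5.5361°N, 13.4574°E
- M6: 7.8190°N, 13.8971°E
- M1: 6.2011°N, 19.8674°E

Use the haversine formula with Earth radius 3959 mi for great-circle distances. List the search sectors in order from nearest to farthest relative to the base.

M5, M1, M6, M2, M3, M4

Computing each great-circle distance from 7.8467°N, 17.3939°E:
M5 10.1632°N, 17.8142°E: 162.6 mi
M1 6.2011°N, 19.8674°E: 204.2 mi
M6 7.8190°N, 13.8971°E: 239.4 mi
M2 5.5361°N, 13.4574°E: 313.8 mi
M3 4.7338°N, 13.8915°E: 322.7 mi
M4 3.7510°N, 11.6204°E: 487.4 mi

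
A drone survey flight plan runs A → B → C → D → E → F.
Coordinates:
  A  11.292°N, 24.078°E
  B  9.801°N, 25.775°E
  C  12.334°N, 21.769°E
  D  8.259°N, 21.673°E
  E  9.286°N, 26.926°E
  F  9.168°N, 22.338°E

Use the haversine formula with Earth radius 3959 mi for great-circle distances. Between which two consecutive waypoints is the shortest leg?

A–B

Leg distances:
A→B: 154.6 mi
B→C: 323.1 mi
C→D: 281.6 mi
D→E: 365.7 mi
E→F: 313.0 mi
The shortest leg is A–B at 154.6 mi.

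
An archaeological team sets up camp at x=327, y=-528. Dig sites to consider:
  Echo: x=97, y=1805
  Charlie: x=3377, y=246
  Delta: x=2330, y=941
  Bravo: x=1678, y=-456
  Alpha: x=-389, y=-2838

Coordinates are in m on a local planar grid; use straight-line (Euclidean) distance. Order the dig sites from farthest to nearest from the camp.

Distance from the camp at x=327, y=-528 to each:
Charlie x=3377, y=246: 3146.7 m
Delta x=2330, y=941: 2483.9 m
Alpha x=-389, y=-2838: 2418.4 m
Echo x=97, y=1805: 2344.3 m
Bravo x=1678, y=-456: 1352.9 m

Charlie, Delta, Alpha, Echo, Bravo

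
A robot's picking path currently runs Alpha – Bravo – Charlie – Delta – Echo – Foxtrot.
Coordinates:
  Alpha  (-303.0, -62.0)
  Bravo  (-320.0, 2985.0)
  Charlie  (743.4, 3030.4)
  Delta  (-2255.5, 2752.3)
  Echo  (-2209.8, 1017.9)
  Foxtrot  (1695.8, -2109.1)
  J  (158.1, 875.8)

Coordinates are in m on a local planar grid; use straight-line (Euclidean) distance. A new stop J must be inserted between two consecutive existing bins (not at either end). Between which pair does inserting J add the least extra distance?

Added distance for inserting J between each consecutive pair:
Alpha–Bravo: 160.7 m
Bravo–Charlie: 3331.0 m
Charlie–Delta: 2278.2 m
Delta–Echo: 3694.4 m
Echo–Foxtrot: 726.7 m
Smallest added distance is 160.7 m, inserting between Alpha and Bravo.

between Alpha and Bravo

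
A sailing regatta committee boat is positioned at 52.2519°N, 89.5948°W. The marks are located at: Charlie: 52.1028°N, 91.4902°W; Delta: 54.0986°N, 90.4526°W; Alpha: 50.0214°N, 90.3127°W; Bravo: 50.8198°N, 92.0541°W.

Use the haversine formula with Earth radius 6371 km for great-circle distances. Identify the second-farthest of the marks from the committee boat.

Distances from the committee boat (52.2519°N, 89.5948°W):
Alpha: 253.0 km
Bravo: 233.0 km
Delta: 213.1 km
Charlie: 130.3 km
The second-farthest is Bravo at 233.0 km.

Bravo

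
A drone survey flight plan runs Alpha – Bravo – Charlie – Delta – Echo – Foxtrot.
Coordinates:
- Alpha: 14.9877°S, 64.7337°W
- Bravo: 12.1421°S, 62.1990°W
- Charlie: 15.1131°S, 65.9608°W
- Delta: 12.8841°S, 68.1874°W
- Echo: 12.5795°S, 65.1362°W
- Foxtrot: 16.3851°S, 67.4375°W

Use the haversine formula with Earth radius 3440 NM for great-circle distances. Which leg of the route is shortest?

Delta–Echo

Leg distances:
Alpha→Bravo: 226.0 NM
Bravo→Charlie: 282.8 NM
Charlie→Delta: 186.4 NM
Delta→Echo: 179.6 NM
Echo→Foxtrot: 264.8 NM
The shortest leg is Delta–Echo at 179.6 NM.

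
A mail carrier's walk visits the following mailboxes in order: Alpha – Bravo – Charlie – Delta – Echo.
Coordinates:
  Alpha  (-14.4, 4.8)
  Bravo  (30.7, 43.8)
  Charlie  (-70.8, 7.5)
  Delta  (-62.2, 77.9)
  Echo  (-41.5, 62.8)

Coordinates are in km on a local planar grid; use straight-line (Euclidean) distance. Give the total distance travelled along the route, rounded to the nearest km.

Leg distances:
Alpha→Bravo: 59.6 km  (cumulative 59.6 km)
Bravo→Charlie: 107.8 km  (cumulative 167.4 km)
Charlie→Delta: 70.9 km  (cumulative 238.3 km)
Delta→Echo: 25.6 km  (cumulative 264.0 km)
Total route length ≈ 264 km.

264 km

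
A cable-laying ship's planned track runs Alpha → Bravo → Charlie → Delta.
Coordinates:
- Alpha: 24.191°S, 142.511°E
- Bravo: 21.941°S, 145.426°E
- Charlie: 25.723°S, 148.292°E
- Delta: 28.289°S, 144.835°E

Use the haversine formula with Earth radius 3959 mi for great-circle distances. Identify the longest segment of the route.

Bravo–Charlie

Leg distances:
Alpha→Bravo: 241.9 mi
Bravo→Charlie: 317.9 mi
Charlie→Delta: 277.0 mi
The longest leg is Bravo–Charlie at 317.9 mi.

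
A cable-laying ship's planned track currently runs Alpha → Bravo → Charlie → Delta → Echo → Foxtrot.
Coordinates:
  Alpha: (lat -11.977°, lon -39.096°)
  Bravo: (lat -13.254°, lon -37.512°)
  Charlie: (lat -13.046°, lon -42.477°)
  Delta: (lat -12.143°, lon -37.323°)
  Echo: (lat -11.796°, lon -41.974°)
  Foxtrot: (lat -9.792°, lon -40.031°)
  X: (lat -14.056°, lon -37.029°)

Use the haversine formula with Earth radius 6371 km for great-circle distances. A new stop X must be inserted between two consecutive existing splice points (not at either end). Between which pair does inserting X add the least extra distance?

Added distance for inserting X between each consecutive pair:
Alpha–Bravo: 202.2 km
Bravo–Charlie: 164.8 km
Charlie–Delta: 246.4 km
Delta–Echo: 299.6 km
Echo–Foxtrot: 859.8 km
Smallest added distance is 164.8 km, inserting between Bravo and Charlie.

between Bravo and Charlie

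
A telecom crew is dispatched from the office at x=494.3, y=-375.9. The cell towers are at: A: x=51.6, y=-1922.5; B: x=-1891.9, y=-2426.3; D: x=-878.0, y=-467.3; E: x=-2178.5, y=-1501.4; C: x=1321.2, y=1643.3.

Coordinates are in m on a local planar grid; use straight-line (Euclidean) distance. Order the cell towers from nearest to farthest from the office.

D, A, C, E, B

Computing each straight-line distance from x=494.3, y=-375.9:
D x=-878.0, y=-467.3: 1375.3 m
A x=51.6, y=-1922.5: 1608.7 m
C x=1321.2, y=1643.3: 2182.0 m
E x=-2178.5, y=-1501.4: 2900.1 m
B x=-1891.9, y=-2426.3: 3146.1 m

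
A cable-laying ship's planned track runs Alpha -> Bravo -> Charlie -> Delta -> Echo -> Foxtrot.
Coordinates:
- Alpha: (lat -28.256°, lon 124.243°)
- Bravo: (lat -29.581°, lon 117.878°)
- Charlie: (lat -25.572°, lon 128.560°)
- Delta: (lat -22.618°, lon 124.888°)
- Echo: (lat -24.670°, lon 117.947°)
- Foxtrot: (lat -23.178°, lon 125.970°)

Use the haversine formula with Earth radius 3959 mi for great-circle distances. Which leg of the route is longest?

Bravo–Charlie

Leg distances:
Alpha→Bravo: 395.6 mi
Bravo→Charlie: 710.1 mi
Charlie→Delta: 308.7 mi
Delta→Echo: 461.6 mi
Echo→Foxtrot: 517.0 mi
The longest leg is Bravo–Charlie at 710.1 mi.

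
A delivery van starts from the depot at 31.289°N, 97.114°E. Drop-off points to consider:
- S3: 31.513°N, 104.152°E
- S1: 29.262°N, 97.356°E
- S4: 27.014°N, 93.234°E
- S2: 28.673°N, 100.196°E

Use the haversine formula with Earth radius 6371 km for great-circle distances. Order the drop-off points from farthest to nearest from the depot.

Distances from the depot:
S3 31.513°N, 104.152°E: 668.3 km
S4 27.014°N, 93.234°E: 606.5 km
S2 28.673°N, 100.196°E: 415.6 km
S1 29.262°N, 97.356°E: 226.6 km

S3, S4, S2, S1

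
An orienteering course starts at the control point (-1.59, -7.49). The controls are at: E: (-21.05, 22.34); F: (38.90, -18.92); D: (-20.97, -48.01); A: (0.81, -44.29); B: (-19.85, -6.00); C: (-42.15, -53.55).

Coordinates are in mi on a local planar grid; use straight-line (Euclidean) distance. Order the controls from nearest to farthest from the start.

Distances from the start:
B (-19.85, -6.00): 18.3 mi
E (-21.05, 22.34): 35.6 mi
A (0.81, -44.29): 36.9 mi
F (38.90, -18.92): 42.1 mi
D (-20.97, -48.01): 44.9 mi
C (-42.15, -53.55): 61.4 mi

B, E, A, F, D, C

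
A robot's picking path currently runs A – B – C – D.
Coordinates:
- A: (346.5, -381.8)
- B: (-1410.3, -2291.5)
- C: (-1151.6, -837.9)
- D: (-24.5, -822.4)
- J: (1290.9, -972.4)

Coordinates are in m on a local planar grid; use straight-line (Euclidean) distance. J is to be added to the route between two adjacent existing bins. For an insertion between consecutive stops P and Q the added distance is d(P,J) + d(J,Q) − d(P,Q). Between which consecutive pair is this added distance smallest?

between A and B

Added distance for inserting J between each consecutive pair:
A–B: 1525.1 m
B–C: 3975.8 m
C–D: 2642.9 m
Smallest added distance is 1525.1 m, inserting between A and B.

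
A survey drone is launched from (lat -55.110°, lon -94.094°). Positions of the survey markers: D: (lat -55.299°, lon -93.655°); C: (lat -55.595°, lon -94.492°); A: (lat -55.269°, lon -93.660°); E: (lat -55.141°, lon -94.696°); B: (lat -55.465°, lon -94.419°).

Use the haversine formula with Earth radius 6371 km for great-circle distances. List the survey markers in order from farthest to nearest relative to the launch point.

C, B, E, D, A

Distances from the launch point:
C (lat -55.595°, lon -94.492°): 59.5 km
B (lat -55.465°, lon -94.419°): 44.5 km
E (lat -55.141°, lon -94.696°): 38.4 km
D (lat -55.299°, lon -93.655°): 34.9 km
A (lat -55.269°, lon -93.660°): 32.7 km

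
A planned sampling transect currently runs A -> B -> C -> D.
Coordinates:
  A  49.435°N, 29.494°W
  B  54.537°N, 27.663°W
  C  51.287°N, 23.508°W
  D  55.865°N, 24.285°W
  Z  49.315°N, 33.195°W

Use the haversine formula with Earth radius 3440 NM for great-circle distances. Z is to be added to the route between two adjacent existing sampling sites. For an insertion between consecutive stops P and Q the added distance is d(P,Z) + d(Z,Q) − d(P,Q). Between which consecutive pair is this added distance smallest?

between A and B

Added distance for inserting Z between each consecutive pair:
A–B: 205.4 NM
B–C: 517.5 NM
C–D: 622.7 NM
Smallest added distance is 205.4 NM, inserting between A and B.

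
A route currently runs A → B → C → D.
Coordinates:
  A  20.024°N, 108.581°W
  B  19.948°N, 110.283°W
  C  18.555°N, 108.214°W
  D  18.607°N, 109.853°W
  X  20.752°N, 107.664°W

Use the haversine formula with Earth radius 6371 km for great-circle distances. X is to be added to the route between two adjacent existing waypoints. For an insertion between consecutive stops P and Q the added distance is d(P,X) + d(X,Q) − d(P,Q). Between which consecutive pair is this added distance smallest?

between A and B

Added distance for inserting X between each consecutive pair:
A–B: 234.5 km
B–C: 271.5 km
C–D: 408.9 km
Smallest added distance is 234.5 km, inserting between A and B.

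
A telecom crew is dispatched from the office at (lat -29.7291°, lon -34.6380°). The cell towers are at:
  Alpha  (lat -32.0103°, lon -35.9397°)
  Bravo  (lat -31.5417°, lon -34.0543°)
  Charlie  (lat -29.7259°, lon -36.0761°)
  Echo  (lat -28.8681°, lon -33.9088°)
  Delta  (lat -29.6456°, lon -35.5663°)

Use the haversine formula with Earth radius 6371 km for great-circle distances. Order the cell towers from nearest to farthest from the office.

Computing each great-circle distance from (lat -29.7291°, lon -34.6380°):
Delta (lat -29.6456°, lon -35.5663°): 90.2 km
Echo (lat -28.8681°, lon -33.9088°): 119.0 km
Charlie (lat -29.7259°, lon -36.0761°): 138.9 km
Bravo (lat -31.5417°, lon -34.0543°): 209.1 km
Alpha (lat -32.0103°, lon -35.9397°): 282.4 km

Delta, Echo, Charlie, Bravo, Alpha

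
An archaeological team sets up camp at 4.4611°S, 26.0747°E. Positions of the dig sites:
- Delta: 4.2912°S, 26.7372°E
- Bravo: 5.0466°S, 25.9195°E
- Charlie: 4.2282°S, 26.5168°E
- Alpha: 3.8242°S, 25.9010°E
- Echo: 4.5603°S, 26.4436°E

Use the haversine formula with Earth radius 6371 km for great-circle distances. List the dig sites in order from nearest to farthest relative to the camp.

Echo, Charlie, Bravo, Alpha, Delta

Computing each great-circle distance from 4.4611°S, 26.0747°E:
Echo 4.5603°S, 26.4436°E: 42.4 km
Charlie 4.2282°S, 26.5168°E: 55.4 km
Bravo 5.0466°S, 25.9195°E: 67.3 km
Alpha 3.8242°S, 25.9010°E: 73.4 km
Delta 4.2912°S, 26.7372°E: 75.8 km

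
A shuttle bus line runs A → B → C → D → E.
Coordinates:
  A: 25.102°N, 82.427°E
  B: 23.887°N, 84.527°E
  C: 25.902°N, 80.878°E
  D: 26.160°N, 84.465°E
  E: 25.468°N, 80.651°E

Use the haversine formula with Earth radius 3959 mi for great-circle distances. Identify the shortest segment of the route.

A–B

Leg distances:
A→B: 156.5 mi
B→C: 267.7 mi
C→D: 223.4 mi
D→E: 242.0 mi
The shortest leg is A–B at 156.5 mi.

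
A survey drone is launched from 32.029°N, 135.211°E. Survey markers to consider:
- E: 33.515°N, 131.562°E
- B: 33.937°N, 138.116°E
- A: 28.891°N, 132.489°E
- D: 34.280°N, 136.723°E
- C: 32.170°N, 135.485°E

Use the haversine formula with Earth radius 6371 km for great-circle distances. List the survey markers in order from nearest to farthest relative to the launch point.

C, D, B, E, A

Computing each great-circle distance from 32.029°N, 135.211°E:
C 32.170°N, 135.485°E: 30.2 km
D 34.280°N, 136.723°E: 287.2 km
B 33.937°N, 138.116°E: 344.1 km
E 33.515°N, 131.562°E: 379.0 km
A 28.891°N, 132.489°E: 435.6 km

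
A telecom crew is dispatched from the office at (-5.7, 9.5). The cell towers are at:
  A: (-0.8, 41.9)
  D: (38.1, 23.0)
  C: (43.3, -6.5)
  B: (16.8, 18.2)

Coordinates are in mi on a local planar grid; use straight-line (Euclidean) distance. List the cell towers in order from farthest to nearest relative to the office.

C, D, A, B

Computing each straight-line distance from (-5.7, 9.5):
C (43.3, -6.5): 51.5 mi
D (38.1, 23.0): 45.8 mi
A (-0.8, 41.9): 32.8 mi
B (16.8, 18.2): 24.1 mi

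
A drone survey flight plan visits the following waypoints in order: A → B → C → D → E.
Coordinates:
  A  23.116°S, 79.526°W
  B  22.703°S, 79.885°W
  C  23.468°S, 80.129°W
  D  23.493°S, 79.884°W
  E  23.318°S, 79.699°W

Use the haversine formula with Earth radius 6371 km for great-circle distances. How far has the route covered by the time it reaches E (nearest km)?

200 km

Leg distances:
A→B: 58.8 km  (cumulative 58.8 km)
B→C: 88.7 km  (cumulative 147.5 km)
C→D: 25.1 km  (cumulative 172.6 km)
D→E: 27.1 km  (cumulative 199.7 km)
Cumulative distance at E ≈ 200 km.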